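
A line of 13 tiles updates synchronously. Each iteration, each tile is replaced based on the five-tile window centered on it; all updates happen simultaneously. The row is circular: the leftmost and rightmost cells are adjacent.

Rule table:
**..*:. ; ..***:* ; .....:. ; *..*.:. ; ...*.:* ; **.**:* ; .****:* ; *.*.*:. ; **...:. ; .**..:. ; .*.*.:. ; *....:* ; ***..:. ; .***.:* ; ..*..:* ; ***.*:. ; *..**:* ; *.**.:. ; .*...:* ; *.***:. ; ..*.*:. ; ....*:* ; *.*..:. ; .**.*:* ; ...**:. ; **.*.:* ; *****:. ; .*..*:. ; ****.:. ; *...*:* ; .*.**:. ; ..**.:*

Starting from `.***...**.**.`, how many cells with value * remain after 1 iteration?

***..*.***...
count of *: 7

7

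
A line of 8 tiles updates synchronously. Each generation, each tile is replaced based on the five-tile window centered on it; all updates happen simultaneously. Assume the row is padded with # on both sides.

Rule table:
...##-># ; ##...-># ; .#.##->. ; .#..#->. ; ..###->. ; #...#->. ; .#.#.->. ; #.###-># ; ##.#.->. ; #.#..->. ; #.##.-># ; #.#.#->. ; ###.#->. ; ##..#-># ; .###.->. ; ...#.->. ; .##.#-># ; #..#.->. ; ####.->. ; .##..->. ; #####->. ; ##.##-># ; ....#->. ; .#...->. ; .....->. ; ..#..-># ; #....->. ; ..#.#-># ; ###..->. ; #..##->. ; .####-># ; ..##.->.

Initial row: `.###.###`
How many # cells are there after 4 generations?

1

##..###.
..#....#
#.#...#.
......#.
count of #: 1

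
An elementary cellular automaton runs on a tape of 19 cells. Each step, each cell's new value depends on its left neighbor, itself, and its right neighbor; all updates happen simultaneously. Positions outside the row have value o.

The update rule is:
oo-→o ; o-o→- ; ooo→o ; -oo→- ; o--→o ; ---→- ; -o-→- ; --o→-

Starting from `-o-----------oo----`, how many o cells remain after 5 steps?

--o-----------oo---
o--o-----------oo--
oo--o-----------oo-
ooo--o-----------o-
oooo--o------------
count of o: 5

5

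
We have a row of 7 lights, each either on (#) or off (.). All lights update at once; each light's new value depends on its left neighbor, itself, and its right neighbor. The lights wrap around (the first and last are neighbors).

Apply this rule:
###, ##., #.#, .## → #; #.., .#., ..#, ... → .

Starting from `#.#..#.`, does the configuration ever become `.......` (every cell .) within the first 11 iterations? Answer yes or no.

yes

.#....#
#......
.......
all cells are . at iteration 3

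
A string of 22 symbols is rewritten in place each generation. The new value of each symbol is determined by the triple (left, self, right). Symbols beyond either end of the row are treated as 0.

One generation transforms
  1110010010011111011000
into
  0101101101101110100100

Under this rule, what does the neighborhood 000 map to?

At position 20 the neighborhood is 000; the next row has 0 there.

0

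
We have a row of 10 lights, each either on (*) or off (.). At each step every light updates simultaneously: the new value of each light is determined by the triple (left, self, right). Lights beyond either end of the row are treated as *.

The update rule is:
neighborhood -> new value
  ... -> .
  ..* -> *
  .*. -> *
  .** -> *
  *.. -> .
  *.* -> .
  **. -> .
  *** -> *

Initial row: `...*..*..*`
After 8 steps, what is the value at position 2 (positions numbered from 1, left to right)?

..**.**.**
.**..*..**
.*..**.***
.*.**..***
.*.*..****
.*.*.*****
.*.*.*****  (fixed point — unchanged through step 8)
position 2 holds *

*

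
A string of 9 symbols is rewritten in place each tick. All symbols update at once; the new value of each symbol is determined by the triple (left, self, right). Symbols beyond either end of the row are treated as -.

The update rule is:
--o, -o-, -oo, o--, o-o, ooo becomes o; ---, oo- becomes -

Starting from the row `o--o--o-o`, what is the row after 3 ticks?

ooooooo-o

tick 1: ooooooooo
tick 2: oooooooo-
tick 3: ooooooo-o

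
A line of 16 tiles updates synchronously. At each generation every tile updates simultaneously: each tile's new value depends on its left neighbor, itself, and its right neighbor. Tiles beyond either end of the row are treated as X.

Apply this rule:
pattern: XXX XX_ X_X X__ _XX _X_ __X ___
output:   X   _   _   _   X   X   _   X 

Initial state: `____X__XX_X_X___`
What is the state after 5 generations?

_X__X__X__X_X_X_

_XX_X__X__X_X_X_
_X__X__X__X_X_X_
_X__X__X__X_X_X_  (fixed point — unchanged through generation 5)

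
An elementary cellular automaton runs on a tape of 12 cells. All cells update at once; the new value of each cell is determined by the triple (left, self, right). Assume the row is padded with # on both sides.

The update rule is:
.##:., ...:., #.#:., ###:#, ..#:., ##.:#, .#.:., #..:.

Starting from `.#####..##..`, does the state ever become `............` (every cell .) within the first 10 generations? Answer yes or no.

yes

..####...#..
...###......
....##......
.....#......
............
all cells are . at generation 5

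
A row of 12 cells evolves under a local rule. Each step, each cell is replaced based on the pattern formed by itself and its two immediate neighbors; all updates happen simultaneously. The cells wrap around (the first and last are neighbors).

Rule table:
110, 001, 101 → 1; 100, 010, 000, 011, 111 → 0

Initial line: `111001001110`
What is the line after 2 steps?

010100100101

step 1: 001010010011
step 2: 010100100101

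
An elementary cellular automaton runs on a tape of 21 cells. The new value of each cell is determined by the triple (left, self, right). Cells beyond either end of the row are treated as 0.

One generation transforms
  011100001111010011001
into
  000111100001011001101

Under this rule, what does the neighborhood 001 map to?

At position 0 the neighborhood is 001; the next row has 0 there.

0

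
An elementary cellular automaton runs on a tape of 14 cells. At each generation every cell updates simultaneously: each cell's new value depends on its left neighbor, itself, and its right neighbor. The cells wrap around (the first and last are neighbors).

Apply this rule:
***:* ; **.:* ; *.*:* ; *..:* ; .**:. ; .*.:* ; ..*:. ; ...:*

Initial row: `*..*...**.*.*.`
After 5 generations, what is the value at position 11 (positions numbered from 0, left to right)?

.

**.***..******
***.***..*****
****.***..****
*****.***..***
******.***..**
position 11 holds .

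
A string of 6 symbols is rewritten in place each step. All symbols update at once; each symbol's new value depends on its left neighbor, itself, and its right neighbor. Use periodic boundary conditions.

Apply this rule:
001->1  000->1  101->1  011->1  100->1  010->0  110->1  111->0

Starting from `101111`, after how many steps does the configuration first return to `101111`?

2

111000
101111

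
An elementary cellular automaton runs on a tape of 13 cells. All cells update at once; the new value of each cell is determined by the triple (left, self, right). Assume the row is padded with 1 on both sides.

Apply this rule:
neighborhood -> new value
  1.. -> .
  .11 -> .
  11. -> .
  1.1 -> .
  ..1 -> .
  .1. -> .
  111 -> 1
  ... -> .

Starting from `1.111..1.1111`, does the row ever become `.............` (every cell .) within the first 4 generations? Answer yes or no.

yes

...1......111
...........11
............1
.............
all cells are . at generation 4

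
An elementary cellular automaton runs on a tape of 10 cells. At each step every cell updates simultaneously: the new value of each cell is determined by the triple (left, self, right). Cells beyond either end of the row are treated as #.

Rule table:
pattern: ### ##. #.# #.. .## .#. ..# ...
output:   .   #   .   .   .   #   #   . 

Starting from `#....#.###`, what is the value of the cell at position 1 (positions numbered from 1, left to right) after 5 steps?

#

#...##....
#..#.#...#
#.##.#..#.
#..#.#.##.
#.##.#..#.
position 1 holds #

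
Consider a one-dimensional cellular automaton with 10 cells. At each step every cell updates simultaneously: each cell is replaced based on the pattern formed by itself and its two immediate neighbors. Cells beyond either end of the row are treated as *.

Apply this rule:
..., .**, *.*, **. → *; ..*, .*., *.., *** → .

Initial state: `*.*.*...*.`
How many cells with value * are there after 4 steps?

6

step 1: **.*..*..*
step 2: .**......*
step 3: ***.****.*
step 4: ..***..***
count of *: 6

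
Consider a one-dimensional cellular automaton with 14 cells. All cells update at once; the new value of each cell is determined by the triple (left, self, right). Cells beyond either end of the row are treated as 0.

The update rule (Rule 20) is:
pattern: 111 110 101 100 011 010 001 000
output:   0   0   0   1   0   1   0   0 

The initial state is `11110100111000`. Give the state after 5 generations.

00000000011001

00000110000100
00000001000110
00000001100001
00000000010001
00000000011001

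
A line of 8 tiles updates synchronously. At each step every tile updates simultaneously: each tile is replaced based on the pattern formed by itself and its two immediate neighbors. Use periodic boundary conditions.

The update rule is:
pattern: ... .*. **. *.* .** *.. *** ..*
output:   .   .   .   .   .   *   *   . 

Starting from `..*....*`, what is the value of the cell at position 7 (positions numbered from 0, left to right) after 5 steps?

*..*....
.*..*...
..*..*..
...*..*.
....*..*
position 7 holds *

*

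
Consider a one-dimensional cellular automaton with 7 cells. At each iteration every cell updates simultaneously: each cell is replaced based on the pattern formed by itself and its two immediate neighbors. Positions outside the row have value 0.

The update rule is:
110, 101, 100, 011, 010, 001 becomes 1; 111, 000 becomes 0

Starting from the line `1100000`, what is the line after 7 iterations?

1001111

1110000
1011000
1111100
1000110
1101111
1111001
1001111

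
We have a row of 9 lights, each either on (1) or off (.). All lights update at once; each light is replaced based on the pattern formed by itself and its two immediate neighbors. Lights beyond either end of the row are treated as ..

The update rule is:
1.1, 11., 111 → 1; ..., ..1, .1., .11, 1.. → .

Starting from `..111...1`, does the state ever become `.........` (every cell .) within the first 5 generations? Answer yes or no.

...11....
....1....
.........
all cells are . at generation 3

yes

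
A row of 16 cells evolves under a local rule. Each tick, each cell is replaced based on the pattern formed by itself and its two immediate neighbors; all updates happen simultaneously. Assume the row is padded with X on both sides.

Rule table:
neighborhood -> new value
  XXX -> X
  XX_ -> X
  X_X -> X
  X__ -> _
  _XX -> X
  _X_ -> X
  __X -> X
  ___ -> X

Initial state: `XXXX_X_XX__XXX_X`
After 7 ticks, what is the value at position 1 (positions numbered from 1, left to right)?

tick 1: XXXXXXXXX_XXXXXX
tick 2: XXXXXXXXXXXXXXXX
tick 3: XXXXXXXXXXXXXXXX  (fixed point — unchanged through tick 7)
position 1 holds X

X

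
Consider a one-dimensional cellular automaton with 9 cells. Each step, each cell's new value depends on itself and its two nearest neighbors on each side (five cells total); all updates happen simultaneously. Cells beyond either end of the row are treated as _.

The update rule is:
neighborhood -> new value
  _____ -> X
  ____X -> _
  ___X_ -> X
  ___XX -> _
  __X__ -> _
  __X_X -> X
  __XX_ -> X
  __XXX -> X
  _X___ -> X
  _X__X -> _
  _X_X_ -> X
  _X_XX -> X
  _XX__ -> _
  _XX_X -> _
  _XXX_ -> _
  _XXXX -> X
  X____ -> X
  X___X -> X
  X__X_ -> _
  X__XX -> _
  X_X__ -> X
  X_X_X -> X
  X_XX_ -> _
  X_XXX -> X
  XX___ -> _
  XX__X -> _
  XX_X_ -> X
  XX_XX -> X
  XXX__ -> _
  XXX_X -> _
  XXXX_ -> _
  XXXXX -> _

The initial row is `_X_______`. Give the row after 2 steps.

X_XXXXXXX
XXXX_____

XXXX_____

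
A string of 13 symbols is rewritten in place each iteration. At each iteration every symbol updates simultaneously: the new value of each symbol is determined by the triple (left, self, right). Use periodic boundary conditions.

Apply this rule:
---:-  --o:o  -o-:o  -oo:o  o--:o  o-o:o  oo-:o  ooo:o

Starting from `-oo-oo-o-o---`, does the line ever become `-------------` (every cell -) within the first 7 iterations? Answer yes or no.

ooooooooooo--
ooooooooooooo
ooooooooooooo  (fixed point — unchanged through iteration 7)
iteration 7 is ooooooooooooo, still not uniform -

no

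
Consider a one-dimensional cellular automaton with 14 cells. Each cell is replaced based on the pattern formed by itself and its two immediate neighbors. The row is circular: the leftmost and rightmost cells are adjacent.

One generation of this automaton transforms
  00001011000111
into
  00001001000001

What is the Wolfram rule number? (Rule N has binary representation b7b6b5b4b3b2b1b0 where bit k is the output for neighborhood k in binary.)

position 12: 111 → 0  (bit 7 = 0)
position 7: 110 → 1  (bit 6 = 1)
position 5: 101 → 0  (bit 5 = 0)
position 0: 100 → 0  (bit 4 = 0)
position 6: 011 → 0  (bit 3 = 0)
position 4: 010 → 1  (bit 2 = 1)
position 3: 001 → 0  (bit 1 = 0)
position 1: 000 → 0  (bit 0 = 0)
bits b7..b0 = 01000100 = 68

68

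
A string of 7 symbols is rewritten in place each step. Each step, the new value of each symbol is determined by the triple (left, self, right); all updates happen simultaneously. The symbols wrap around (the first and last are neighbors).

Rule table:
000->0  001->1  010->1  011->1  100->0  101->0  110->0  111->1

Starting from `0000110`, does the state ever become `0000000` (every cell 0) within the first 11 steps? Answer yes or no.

0001100
0011000
0110000
1100000
1000001
0000011
0000110  (repeats step 0; period 7)
step 11: 1100000
step 11 is 1100000, still not uniform 0

no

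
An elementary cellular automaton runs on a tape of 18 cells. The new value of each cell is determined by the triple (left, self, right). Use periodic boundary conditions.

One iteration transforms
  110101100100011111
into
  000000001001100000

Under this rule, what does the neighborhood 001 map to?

At position 8 the neighborhood is 001; the next row has 1 there.

1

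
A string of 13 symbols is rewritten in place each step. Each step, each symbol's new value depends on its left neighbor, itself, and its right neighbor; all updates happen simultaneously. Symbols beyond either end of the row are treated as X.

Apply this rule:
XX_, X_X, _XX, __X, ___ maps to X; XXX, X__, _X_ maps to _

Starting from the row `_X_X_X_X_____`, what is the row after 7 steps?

X_X_X_X__XXXX
XX_X_X__XX___
_XX_X__XXX_XX
XXXX__XX_XXX_
___X_XXXXX_XX
_XX_XX___XXX_
XXXXXX_XXX_XX

XXXXXX_XXX_XX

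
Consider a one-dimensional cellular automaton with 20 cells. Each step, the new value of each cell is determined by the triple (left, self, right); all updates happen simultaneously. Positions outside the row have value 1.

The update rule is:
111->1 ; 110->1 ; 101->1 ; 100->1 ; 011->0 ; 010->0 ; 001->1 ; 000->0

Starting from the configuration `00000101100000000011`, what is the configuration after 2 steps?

11010101011000001010

10001010110000000101
11010101011000001010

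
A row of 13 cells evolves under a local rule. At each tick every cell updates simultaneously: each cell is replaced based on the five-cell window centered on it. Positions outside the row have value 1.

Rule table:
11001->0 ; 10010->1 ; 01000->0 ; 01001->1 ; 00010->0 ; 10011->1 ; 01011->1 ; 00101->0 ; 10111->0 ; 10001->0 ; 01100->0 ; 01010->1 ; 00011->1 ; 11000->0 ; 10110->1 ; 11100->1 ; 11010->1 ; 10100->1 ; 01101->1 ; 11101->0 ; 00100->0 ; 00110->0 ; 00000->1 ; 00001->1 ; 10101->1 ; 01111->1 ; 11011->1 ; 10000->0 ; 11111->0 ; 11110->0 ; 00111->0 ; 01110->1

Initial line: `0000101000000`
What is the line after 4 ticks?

0010011001111
0101100010100
1111000001111
0001001110100

0001001110100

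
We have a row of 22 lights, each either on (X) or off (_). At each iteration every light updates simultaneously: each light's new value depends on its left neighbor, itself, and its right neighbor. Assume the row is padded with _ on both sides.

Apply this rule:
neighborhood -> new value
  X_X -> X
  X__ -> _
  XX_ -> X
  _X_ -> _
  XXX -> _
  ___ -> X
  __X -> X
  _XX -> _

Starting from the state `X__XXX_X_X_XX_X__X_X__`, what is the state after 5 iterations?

_X_X_X_X_XX_X_X__X__X_

__X__XX_X_X_XX__X_X__X
XX__X_XX_X_X_X_X_X__X_
_X_X_X_XX_X_X_X_X__X__
X_X_X_X_XX_X_X_X__X__X
_X_X_X_X_XX_X_X__X__X_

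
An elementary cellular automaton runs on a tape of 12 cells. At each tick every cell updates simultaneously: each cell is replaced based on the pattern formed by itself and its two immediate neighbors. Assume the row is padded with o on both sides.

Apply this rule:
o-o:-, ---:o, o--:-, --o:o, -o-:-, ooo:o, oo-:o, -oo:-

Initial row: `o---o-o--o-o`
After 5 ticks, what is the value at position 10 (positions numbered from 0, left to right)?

tick 1: o-oo----o---
tick 2: o--o-ooo--oo
tick 3: o-o---oo-o-o
tick 4: o---oo-o----
tick 5: o-oo-o---ooo
position 10 holds o

o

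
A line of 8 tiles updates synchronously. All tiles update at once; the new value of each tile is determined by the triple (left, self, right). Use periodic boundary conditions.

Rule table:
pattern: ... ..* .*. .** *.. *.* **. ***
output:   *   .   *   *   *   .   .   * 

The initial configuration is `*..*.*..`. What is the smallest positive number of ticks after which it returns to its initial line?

2

**.*.**.
*..*.*..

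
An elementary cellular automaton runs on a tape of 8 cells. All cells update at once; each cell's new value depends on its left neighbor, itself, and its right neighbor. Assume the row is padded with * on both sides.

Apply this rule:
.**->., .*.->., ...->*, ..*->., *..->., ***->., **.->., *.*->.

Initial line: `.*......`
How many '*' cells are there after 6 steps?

step 1: ...****.
step 2: .*......  (repeats step 0; period 2)
step 6: .*......
count of *: 1

1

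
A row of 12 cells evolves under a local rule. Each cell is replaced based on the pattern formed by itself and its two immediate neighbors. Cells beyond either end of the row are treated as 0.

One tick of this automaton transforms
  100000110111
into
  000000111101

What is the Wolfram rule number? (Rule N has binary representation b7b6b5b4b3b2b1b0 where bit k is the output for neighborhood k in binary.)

position 10: 111 → 0  (bit 7 = 0)
position 7: 110 → 1  (bit 6 = 1)
position 8: 101 → 1  (bit 5 = 1)
position 1: 100 → 0  (bit 4 = 0)
position 6: 011 → 1  (bit 3 = 1)
position 0: 010 → 0  (bit 2 = 0)
position 5: 001 → 0  (bit 1 = 0)
position 2: 000 → 0  (bit 0 = 0)
bits b7..b0 = 01101000 = 104

104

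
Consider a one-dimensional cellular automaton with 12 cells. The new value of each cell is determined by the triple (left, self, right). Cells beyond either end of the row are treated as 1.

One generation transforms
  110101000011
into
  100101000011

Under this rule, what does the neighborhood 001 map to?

At position 9 the neighborhood is 001; the next row has 0 there.

0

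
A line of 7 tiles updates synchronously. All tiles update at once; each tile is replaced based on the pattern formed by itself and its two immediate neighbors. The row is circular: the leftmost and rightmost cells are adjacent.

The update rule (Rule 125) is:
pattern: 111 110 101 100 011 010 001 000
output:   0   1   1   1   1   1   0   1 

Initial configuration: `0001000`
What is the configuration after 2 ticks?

tick 1: 1101111
tick 2: 0111000

0111000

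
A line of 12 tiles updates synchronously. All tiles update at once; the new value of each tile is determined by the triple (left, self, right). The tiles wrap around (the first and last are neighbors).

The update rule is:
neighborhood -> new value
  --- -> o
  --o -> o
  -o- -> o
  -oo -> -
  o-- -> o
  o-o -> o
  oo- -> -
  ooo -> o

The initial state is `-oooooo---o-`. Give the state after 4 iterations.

iteration 1: o-oooo-ooooo
iteration 2: -o-oo-o-oooo
iteration 3: ooo--ooo-oo-
iteration 4: -o-oo-o-o--o

-o-oo-o-o--o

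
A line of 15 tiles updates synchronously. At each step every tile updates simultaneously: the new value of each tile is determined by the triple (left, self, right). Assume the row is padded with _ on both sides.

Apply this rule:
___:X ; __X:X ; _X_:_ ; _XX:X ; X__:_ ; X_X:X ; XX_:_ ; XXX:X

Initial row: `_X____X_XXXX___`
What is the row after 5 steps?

X__XXX_XXXX__XX
__XXX_XXXX__XX_
XXXX_XXXX__XX__
XXX_XXXX__XX__X
XX_XXXX__XX__X_

XX_XXXX__XX__X_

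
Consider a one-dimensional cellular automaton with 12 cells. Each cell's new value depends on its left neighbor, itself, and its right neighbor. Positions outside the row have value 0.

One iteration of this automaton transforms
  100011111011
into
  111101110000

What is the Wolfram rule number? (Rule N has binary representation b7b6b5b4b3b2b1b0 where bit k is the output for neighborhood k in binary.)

position 5: 111 → 1  (bit 7 = 1)
position 8: 110 → 0  (bit 6 = 0)
position 9: 101 → 0  (bit 5 = 0)
position 1: 100 → 1  (bit 4 = 1)
position 4: 011 → 0  (bit 3 = 0)
position 0: 010 → 1  (bit 2 = 1)
position 3: 001 → 1  (bit 1 = 1)
position 2: 000 → 1  (bit 0 = 1)
bits b7..b0 = 10010111 = 151

151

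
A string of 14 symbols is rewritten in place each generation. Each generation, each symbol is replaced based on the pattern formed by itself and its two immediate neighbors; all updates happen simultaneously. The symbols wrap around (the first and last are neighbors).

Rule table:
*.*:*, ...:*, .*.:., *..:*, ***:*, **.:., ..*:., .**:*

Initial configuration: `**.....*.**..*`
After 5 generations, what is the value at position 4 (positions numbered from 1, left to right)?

*

*.****..**.*.*
.****.*.*.*.**
****.*.*.*.**.
***.*.*.*.**.*
**.*.*.*.**.**
position 4 holds *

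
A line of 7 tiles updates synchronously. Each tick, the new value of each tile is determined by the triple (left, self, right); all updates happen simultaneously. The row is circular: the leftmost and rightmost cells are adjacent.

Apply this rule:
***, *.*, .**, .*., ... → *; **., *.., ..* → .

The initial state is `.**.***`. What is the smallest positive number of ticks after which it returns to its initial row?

7

**.***.
*.***.*
.***.**
***.**.
**.**.*
*.**.**
.**.***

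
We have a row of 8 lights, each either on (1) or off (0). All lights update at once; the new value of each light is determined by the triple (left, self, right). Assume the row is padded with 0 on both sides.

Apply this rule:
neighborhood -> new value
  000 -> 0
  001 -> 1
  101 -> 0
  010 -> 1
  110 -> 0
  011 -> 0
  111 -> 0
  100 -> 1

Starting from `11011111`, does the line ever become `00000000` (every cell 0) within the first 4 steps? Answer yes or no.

yes

00000000
all cells are 0 at step 1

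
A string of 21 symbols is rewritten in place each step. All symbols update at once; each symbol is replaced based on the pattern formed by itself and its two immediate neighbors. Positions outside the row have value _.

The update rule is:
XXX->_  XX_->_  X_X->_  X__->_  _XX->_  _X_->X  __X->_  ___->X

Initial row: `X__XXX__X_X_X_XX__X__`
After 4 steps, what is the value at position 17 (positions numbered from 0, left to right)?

X_______X_X_X_____X_X
X_XXXXX_X_X_X_XXX_X_X
X_______X_X_X_____X_X  (repeats step 1; period 2)
step 4: X_XXXXX_X_X_X_XXX_X_X
position 17 holds _

_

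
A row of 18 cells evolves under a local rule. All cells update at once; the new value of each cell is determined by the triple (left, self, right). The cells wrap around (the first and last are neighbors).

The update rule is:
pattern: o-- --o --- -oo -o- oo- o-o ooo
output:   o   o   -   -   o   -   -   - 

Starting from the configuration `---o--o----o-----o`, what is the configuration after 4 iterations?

o-oooooo--ooo---oo
--------oo---o-o--
-------o--o-oo-oo-
------ooooo------o

------ooooo------o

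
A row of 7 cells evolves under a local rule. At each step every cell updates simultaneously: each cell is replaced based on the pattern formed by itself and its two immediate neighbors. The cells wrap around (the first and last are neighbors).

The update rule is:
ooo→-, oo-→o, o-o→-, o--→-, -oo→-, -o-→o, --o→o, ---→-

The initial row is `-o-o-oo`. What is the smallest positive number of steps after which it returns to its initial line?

-o-o--o
-o-o-oo

2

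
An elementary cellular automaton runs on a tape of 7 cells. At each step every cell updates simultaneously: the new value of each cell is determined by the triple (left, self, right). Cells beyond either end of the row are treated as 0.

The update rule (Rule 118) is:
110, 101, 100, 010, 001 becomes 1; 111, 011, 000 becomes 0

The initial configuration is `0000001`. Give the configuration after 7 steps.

1110111

step 1: 0000011
step 2: 0000101
step 3: 0001111
step 4: 0010001
step 5: 0111011
step 6: 1001101
step 7: 1110111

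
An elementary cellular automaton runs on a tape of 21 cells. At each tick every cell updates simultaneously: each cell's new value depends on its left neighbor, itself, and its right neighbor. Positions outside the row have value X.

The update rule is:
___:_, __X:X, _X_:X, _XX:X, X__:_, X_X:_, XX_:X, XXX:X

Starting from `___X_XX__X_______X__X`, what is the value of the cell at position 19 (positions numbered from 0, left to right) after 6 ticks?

X

__XX_XX_XX______XX_XX
_XXX_XX_XX_____XXX_XX
_XXX_XX_XX____XXXX_XX
_XXX_XX_XX___XXXXX_XX
_XXX_XX_XX__XXXXXX_XX
_XXX_XX_XX_XXXXXXX_XX
position 19 holds X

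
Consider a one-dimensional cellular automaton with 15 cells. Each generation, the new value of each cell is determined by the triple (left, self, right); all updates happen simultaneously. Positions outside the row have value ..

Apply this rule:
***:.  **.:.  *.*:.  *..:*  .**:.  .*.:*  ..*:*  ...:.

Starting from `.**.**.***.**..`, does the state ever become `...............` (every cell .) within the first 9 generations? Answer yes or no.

no

*............*.
**..........***
..*........*...
.***......***..
*...*....*...*.
**.***..***.***
......**.......
.....*..*......
....******.....
generation 9 is ....******....., still not uniform .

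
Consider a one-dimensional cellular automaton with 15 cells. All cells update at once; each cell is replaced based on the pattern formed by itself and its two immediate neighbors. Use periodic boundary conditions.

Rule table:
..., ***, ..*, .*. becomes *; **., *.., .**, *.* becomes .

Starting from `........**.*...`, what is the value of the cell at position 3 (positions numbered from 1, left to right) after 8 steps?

.

step 1: ********...*.**
step 2: *******..***..*
step 3: ******..*.*..*.
step 4: .****..**.*.**.
step 5: *.**..*...*....
step 6: *....**.***.***
step 7: ..***....*...**
step 8: .*.*..****.**..
position 3 holds .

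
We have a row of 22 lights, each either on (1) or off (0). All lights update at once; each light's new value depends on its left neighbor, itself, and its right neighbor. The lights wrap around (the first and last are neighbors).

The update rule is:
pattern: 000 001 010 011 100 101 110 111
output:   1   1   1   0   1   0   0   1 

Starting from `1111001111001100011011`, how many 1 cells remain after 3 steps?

1110110110110011100001
1100000000001101011110
0011111111110001001100
count of 1: 13

13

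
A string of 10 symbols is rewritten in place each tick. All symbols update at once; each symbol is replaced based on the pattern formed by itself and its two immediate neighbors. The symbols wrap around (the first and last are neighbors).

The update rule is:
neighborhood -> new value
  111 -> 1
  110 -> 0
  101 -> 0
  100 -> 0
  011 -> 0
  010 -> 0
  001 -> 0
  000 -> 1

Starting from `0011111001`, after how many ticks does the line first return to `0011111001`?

0001110000
1100100111
1000000011
0011111001

4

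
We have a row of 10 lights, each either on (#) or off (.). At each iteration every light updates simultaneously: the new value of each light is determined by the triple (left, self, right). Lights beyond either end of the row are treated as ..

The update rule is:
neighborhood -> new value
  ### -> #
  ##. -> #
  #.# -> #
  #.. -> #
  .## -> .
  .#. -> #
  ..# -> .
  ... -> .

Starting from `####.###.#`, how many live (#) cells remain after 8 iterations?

2

.####.####
..####.###
...####.##
....####.#
.....#####
......####
.......###
........##
count of #: 2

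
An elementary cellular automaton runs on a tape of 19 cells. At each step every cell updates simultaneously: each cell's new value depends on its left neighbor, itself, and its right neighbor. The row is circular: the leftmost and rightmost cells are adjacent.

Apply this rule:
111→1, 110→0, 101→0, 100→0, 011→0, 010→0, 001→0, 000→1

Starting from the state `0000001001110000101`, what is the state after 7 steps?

0111100000100110000
0011001110000000111
0000000100111110010
1111110000011100000
0111100111001001110
0011000010000000100
1000011000111110001

1000011000111110001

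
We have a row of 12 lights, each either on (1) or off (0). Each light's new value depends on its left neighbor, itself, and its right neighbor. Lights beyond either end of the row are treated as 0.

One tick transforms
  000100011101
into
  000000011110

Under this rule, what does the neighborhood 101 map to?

1

At position 10 the neighborhood is 101; the next row has 1 there.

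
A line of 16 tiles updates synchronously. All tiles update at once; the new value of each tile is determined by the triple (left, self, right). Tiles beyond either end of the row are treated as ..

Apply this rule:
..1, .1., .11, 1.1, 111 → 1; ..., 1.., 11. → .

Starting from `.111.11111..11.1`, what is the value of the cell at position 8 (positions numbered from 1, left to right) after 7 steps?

.

111.11111..11.11
11.11111..11.11.
1.11111..11.11..
111111..11.11...
11111..11.11....
1111..11.11.....
111..11.11......
position 8 holds .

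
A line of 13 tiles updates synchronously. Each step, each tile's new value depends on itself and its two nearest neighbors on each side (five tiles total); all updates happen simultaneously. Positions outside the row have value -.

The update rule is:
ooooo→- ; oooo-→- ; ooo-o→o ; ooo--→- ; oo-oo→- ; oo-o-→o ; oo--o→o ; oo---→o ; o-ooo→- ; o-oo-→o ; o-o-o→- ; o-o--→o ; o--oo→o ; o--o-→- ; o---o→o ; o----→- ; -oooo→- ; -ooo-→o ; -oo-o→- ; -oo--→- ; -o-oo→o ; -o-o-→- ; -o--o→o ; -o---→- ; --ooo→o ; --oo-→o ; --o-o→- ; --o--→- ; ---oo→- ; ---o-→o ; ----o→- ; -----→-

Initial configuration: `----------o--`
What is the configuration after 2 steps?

---------o---
--------o----

--------o----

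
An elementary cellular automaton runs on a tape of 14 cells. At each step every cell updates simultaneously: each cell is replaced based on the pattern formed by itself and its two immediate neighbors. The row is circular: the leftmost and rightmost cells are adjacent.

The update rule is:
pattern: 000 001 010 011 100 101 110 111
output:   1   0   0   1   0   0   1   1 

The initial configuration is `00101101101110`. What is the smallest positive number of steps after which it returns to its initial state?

10001101101110
00101101101110

2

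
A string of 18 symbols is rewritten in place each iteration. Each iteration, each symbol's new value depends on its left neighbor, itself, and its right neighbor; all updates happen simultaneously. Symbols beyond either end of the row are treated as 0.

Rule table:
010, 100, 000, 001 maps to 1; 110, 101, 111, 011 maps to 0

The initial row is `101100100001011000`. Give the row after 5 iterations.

100011111111000111
111100000000111000
000011111111000111
111100000000111000  (repeats iteration 2; period 2)
iteration 5: 000011111111000111

000011111111000111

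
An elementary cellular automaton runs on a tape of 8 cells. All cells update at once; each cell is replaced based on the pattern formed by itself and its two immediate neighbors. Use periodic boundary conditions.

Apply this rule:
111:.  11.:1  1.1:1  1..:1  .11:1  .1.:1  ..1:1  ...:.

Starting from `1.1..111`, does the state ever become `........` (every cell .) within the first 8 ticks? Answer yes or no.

yes

tick 1: 111111..
tick 2: 1....111
tick 3: 11..11..
tick 4: 11111111
tick 5: ........
all cells are . at tick 5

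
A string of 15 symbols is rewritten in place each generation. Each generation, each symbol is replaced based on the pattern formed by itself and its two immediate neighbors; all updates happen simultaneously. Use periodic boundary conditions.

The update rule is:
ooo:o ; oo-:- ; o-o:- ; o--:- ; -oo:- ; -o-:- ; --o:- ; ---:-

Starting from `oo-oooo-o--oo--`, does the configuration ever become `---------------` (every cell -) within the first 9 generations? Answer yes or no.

----oo---------
---------------
all cells are - at generation 2

yes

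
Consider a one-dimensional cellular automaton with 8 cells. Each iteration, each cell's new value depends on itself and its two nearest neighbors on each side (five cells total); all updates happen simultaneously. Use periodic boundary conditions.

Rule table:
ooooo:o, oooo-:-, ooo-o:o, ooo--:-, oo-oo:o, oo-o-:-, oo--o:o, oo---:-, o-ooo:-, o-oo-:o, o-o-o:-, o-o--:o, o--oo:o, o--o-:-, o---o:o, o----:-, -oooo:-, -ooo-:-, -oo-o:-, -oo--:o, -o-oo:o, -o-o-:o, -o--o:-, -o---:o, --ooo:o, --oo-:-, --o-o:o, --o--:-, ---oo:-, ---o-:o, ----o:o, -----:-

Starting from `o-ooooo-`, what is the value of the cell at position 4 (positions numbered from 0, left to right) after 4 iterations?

-o--o-o-
----ooo-
--o-o---
oooooo--
position 4 holds o

o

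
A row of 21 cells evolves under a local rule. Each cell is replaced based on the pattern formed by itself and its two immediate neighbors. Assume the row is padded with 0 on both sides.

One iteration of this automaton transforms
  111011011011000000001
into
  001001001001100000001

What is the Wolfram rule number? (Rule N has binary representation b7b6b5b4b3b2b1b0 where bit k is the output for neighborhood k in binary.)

84

position 1: 111 → 0  (bit 7 = 0)
position 2: 110 → 1  (bit 6 = 1)
position 3: 101 → 0  (bit 5 = 0)
position 12: 100 → 1  (bit 4 = 1)
position 0: 011 → 0  (bit 3 = 0)
position 20: 010 → 1  (bit 2 = 1)
position 19: 001 → 0  (bit 1 = 0)
position 13: 000 → 0  (bit 0 = 0)
bits b7..b0 = 01010100 = 84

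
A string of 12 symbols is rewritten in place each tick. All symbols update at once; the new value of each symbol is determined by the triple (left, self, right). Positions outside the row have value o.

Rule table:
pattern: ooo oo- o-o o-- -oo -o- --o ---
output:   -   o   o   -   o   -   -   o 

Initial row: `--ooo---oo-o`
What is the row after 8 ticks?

-ooo--oo--oo

tick 1: --o-o-o-oooo
tick 2: ---o-o-oo---
tick 3: -o--o-ooo-o-
tick 4: o----oo-oo-o
tick 5: o-oo-ooooooo
tick 6: oooooo------
tick 7: -----o-oooo-
tick 8: -ooo--oo--oo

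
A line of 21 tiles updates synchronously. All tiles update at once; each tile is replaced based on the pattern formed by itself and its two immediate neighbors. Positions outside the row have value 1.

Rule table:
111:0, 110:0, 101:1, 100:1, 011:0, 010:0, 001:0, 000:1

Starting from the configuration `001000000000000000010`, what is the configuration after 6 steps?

010000000000000010010

step 1: 100111111111111111001
step 2: 010000000000000000100
step 3: 101111111111111110010
step 4: 010000000000000001001
step 5: 101111111111111100100
step 6: 010000000000000010010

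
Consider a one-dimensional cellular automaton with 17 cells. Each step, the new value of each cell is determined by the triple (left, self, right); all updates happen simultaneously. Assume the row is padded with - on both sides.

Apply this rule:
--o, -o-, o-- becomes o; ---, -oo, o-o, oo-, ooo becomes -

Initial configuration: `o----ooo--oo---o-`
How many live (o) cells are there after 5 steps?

oo--o---oo--o-ooo
--oooo-o--ooo----
-o-----ooo---o---
ooo---o---o-ooo--
---o-ooo-oo----o-
count of o: 7

7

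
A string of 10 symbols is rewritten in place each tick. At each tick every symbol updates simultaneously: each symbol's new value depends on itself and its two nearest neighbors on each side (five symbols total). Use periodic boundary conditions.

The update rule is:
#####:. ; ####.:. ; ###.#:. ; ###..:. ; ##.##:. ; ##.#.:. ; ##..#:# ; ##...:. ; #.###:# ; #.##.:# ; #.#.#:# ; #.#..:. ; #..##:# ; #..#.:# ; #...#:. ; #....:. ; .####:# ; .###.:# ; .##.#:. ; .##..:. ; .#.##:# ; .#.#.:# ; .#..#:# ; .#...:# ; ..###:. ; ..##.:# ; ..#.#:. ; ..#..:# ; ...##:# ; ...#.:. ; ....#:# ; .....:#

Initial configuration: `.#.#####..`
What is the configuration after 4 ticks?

..###.....
##.#...###
....#.#.#.
.##..###.#

.##..###.#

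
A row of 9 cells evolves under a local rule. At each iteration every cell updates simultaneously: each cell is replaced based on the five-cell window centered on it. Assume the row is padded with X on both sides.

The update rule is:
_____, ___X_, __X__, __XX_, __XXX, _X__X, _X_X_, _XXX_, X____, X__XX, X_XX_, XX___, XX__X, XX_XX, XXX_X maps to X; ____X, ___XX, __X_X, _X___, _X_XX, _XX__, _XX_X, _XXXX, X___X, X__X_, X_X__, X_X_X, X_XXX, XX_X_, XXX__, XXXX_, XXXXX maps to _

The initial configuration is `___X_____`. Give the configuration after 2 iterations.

XXX_XX_XX

X_XX_XX__
XXX_XX_XX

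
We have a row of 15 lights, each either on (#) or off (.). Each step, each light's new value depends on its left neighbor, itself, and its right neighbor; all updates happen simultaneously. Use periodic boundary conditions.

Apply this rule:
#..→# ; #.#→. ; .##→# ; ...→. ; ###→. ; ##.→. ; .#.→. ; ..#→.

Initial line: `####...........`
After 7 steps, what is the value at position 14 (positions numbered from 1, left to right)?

.

#...#..........
.#...#.........
..#...#........
...#...#.......
....#...#......
.....#...#.....
......#...#....
position 14 holds .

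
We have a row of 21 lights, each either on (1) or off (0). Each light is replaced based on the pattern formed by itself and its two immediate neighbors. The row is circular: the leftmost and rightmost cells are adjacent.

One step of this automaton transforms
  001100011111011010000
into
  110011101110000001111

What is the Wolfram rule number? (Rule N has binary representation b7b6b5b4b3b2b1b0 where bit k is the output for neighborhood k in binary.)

147

position 8: 111 → 1  (bit 7 = 1)
position 3: 110 → 0  (bit 6 = 0)
position 12: 101 → 0  (bit 5 = 0)
position 4: 100 → 1  (bit 4 = 1)
position 2: 011 → 0  (bit 3 = 0)
position 16: 010 → 0  (bit 2 = 0)
position 1: 001 → 1  (bit 1 = 1)
position 0: 000 → 1  (bit 0 = 1)
bits b7..b0 = 10010011 = 147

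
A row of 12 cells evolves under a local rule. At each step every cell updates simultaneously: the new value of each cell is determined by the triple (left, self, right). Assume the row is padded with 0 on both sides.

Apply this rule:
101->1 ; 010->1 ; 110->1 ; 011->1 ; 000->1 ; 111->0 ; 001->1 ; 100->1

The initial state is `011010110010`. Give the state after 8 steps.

100000000001

111111111111
100000000001
111111111111  (repeats step 1; period 2)
step 8: 100000000001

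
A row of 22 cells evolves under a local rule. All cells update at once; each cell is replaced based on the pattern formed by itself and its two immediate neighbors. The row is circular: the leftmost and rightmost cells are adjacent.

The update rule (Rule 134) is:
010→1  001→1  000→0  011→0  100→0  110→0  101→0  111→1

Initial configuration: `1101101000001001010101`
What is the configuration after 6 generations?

0110001000000100010000

1000001000011011010100
1000011000100000010101
0000100001100000110100
0001100010000001000100
0010000110000011001100
0110001000000100010000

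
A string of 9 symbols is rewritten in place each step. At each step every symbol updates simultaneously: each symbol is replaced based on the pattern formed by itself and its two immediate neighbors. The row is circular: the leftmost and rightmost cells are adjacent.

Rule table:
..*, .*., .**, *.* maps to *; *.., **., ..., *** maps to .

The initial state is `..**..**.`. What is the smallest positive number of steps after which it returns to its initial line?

9

step 1: .**..**..
step 2: **..**...
step 3: *..**...*
step 4: ..**...**
step 5: .**...**.
step 6: **...**..
step 7: *...**..*
step 8: ...**..**
step 9: ..**..**.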